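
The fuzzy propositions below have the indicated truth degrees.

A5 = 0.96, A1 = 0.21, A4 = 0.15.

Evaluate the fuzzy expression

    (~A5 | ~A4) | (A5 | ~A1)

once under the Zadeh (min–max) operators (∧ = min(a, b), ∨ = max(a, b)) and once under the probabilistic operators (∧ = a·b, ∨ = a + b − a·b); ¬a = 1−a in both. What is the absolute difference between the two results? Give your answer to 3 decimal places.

0.039

Under Zadeh (min–max):
  ~A5 = 1 − 0.96 = 0.04
  ~A4 = 1 − 0.15 = 0.85
  ~A5 | ~A4 = max(a, b) on (0.04, 0.85) = 0.85
  ~A1 = 1 − 0.21 = 0.79
  A5 | ~A1 = max(a, b) on (0.96, 0.79) = 0.96
  (~A5 | ~A4) | (A5 | ~A1) = max(a, b) on (0.85, 0.96) = 0.96
  → value = 0.9600
Under probabilistic:
  ~A5 = 1 − 0.9600 = 0.0400
  ~A4 = 1 − 0.1500 = 0.8500
  ~A5 | ~A4 = a + b − a·b on (0.0400, 0.8500) = 0.8560
  ~A1 = 1 − 0.2100 = 0.7900
  A5 | ~A1 = a + b − a·b on (0.9600, 0.7900) = 0.9916
  (~A5 | ~A4) | (A5 | ~A1) = a + b − a·b on (0.8560, 0.9916) = 0.9988
  → value = 0.9988
|0.9600 − 0.9988| = 0.039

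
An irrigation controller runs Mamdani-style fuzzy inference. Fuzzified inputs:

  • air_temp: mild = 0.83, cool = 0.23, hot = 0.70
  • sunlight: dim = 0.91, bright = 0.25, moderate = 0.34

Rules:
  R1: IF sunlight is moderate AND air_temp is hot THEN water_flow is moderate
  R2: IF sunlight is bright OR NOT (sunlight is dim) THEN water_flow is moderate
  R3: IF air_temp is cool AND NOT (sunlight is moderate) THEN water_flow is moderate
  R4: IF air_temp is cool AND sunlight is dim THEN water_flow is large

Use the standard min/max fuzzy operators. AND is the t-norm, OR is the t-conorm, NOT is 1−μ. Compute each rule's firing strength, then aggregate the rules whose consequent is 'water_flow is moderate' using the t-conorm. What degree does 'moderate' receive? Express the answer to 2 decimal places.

0.34

R1: moderate=0.34, hot=0.70; AND[min(a, b)] → w = 0.34
R2: bright=0.25, ¬dim=1−0.91=0.09; OR[max(a, b)] → w = 0.25
R3: cool=0.23, ¬moderate=1−0.34=0.66; AND[min(a, b)] → w = 0.23
R4: cool=0.23, dim=0.91; AND[min(a, b)] → w = 0.23
Rules with consequent 'moderate': {R1, R2, R3} → strengths 0.34, 0.25, 0.23
Aggregate via t-conorm [max(a, b)]: 0.34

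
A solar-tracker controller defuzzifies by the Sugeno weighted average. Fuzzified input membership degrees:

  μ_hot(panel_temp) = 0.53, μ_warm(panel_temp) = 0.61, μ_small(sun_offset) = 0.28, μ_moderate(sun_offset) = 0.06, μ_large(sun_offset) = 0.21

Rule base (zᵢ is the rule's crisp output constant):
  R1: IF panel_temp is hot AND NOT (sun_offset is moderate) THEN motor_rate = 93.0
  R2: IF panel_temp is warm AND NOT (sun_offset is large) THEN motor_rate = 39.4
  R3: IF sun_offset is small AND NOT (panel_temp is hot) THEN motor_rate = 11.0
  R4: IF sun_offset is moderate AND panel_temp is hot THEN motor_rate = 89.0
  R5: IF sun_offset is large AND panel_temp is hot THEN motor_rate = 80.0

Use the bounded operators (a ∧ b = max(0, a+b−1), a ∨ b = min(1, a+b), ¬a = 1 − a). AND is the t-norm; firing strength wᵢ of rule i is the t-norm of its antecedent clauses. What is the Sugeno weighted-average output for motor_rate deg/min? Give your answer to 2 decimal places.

68.36

R1 (z=93.0): hot=0.53, ¬moderate=1−0.06=0.94; AND[max(0, a+b−1)] → w = 0.47
R2 (z=39.4): warm=0.61, ¬large=1−0.21=0.79; AND[max(0, a+b−1)] → w = 0.40
R3 (z=11.0): small=0.28, ¬hot=1−0.53=0.47; AND[max(0, a+b−1)] → w = 0.00
R4 (z=89.0): moderate=0.06, hot=0.53; AND[max(0, a+b−1)] → w = 0.00
R5 (z=80.0): large=0.21, hot=0.53; AND[max(0, a+b−1)] → w = 0.00
Weighted average = (0.47·93.0 + 0.40·39.4 + 0.00·11.0 + 0.00·89.0 + 0.00·80.0) / (0.47 + 0.40 + 0.00 + 0.00 + 0.00)
  = 59.4700 / 0.8700 = 68.36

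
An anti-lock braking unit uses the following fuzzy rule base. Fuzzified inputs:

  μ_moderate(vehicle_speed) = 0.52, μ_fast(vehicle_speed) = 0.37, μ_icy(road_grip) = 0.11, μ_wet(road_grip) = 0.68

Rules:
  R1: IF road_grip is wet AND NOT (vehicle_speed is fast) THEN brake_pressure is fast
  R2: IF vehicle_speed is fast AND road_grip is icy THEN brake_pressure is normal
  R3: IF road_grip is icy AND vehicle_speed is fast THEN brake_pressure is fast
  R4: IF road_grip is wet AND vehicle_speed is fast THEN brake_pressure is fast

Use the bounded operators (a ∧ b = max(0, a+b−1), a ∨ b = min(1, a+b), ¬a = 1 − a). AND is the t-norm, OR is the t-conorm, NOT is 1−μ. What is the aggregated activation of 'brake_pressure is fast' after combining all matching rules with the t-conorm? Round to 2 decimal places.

R1: wet=0.68, ¬fast=1−0.37=0.63; AND[max(0, a+b−1)] → w = 0.31
R2: fast=0.37, icy=0.11; AND[max(0, a+b−1)] → w = 0.00
R3: icy=0.11, fast=0.37; AND[max(0, a+b−1)] → w = 0.00
R4: wet=0.68, fast=0.37; AND[max(0, a+b−1)] → w = 0.05
Rules with consequent 'fast': {R1, R3, R4} → strengths 0.31, 0.00, 0.05
Aggregate via t-conorm [min(1, a+b)]: 0.36

0.36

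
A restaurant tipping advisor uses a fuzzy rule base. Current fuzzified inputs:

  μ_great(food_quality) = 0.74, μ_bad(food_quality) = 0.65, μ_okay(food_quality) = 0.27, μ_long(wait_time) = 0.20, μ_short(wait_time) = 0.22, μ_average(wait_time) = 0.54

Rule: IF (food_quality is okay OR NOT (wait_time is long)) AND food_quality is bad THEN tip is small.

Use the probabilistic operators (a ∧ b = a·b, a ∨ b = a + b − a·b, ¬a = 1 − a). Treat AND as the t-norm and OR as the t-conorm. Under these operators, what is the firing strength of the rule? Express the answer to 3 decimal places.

0.555

firing strength: (okay=0.27 OR ¬long=1−0.20=0.80) = 0.8540; AND[a·b] with bad=0.65 → w = 0.5551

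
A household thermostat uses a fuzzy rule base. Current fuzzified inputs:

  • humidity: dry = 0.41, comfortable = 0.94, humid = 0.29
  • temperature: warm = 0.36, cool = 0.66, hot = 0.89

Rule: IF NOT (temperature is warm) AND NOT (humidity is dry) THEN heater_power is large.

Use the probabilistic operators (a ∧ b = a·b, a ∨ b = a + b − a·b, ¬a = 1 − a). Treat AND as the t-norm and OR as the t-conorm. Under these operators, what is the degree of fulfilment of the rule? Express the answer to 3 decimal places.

0.378

firing strength: ¬warm=1−0.36=0.64, ¬dry=1−0.41=0.59; AND[a·b] → w = 0.3776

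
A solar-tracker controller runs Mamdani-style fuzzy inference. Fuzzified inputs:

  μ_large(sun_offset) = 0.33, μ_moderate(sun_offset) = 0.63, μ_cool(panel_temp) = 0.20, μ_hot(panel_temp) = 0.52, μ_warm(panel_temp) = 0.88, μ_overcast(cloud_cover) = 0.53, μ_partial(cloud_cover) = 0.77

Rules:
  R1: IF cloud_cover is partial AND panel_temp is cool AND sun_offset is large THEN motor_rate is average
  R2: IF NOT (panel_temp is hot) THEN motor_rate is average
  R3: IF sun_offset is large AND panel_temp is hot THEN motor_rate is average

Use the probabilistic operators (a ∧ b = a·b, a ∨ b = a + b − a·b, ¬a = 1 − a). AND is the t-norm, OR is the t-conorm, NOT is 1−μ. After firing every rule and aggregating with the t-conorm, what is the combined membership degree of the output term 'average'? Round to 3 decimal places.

0.591

R1: partial=0.77, cool=0.20, large=0.33; AND[a·b] → w = 0.0508
R2: ¬hot=1−0.52=0.48 → w = 0.4800
R3: large=0.33, hot=0.52; AND[a·b] → w = 0.1716
Rules with consequent 'average': {R1, R2, R3} → strengths 0.0508, 0.4800, 0.1716
Aggregate via t-conorm [a + b − a·b]: 0.5911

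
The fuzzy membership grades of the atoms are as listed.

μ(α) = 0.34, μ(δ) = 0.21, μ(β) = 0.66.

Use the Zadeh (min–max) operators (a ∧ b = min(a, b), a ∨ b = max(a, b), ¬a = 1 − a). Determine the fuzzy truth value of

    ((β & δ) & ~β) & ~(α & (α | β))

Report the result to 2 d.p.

β & δ = min(a, b) on (0.66, 0.21) = 0.21
~β = 1 − 0.66 = 0.34
(β & δ) & ~β = min(a, b) on (0.21, 0.34) = 0.21
α | β = max(a, b) on (0.34, 0.66) = 0.66
α & (α | β) = min(a, b) on (0.34, 0.66) = 0.34
~(α & (α | β)) = 1 − 0.34 = 0.66
((β & δ) & ~β) & ~(α & (α | β)) = min(a, b) on (0.21, 0.66) = 0.21

0.21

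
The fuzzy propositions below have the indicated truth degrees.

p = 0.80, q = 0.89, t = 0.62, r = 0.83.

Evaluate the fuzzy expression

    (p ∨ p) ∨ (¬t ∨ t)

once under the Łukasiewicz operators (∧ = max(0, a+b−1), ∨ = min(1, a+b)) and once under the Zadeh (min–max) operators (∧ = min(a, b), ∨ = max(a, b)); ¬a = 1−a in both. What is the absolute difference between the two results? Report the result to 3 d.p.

0.200

Under Łukasiewicz:
  p ∨ p = min(1, a+b) on (0.80, 0.80) = 1.00
  ¬t = 1 − 0.62 = 0.38
  ¬t ∨ t = min(1, a+b) on (0.38, 0.62) = 1.00
  (p ∨ p) ∨ (¬t ∨ t) = min(1, a+b) on (1.00, 1.00) = 1.00
  → value = 1.0000
Under Zadeh (min–max):
  p ∨ p = max(a, b) on (0.80, 0.80) = 0.80
  ¬t = 1 − 0.62 = 0.38
  ¬t ∨ t = max(a, b) on (0.38, 0.62) = 0.62
  (p ∨ p) ∨ (¬t ∨ t) = max(a, b) on (0.80, 0.62) = 0.80
  → value = 0.8000
|1.0000 − 0.8000| = 0.200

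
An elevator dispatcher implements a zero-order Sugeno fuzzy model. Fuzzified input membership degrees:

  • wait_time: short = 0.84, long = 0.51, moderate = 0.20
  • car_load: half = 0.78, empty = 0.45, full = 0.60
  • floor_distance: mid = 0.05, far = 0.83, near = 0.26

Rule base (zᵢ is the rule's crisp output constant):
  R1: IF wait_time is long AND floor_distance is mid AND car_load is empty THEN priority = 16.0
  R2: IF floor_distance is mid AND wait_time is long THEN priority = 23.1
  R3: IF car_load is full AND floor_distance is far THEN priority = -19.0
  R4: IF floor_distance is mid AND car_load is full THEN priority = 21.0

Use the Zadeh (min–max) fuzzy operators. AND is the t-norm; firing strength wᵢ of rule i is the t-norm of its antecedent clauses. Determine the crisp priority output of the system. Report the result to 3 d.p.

R1 (z=16.0): long=0.51, mid=0.05, empty=0.45; AND[min(a, b)] → w = 0.05
R2 (z=23.1): mid=0.05, long=0.51; AND[min(a, b)] → w = 0.05
R3 (z=-19.0): full=0.60, far=0.83; AND[min(a, b)] → w = 0.60
R4 (z=21.0): mid=0.05, full=0.60; AND[min(a, b)] → w = 0.05
Weighted average = (0.05·16.0 + 0.05·23.1 + 0.60·-19.0 + 0.05·21.0) / (0.05 + 0.05 + 0.60 + 0.05)
  = -8.3950 / 0.7500 = -11.193

-11.193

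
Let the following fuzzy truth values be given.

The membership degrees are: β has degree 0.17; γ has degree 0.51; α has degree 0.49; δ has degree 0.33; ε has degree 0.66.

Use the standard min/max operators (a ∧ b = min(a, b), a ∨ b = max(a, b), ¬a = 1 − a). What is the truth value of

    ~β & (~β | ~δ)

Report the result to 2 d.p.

~β = 1 − 0.17 = 0.83
~β = 1 − 0.17 = 0.83
~δ = 1 − 0.33 = 0.67
~β | ~δ = max(a, b) on (0.83, 0.67) = 0.83
~β & (~β | ~δ) = min(a, b) on (0.83, 0.83) = 0.83

0.83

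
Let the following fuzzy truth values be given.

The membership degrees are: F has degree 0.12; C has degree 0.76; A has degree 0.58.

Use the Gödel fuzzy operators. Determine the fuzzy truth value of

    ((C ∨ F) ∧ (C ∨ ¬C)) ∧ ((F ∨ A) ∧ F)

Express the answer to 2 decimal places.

C ∨ F = max(a, b) on (0.76, 0.12) = 0.76
¬C = 1 − 0.76 = 0.24
C ∨ ¬C = max(a, b) on (0.76, 0.24) = 0.76
(C ∨ F) ∧ (C ∨ ¬C) = min(a, b) on (0.76, 0.76) = 0.76
F ∨ A = max(a, b) on (0.12, 0.58) = 0.58
(F ∨ A) ∧ F = min(a, b) on (0.58, 0.12) = 0.12
((C ∨ F) ∧ (C ∨ ¬C)) ∧ ((F ∨ A) ∧ F) = min(a, b) on (0.76, 0.12) = 0.12

0.12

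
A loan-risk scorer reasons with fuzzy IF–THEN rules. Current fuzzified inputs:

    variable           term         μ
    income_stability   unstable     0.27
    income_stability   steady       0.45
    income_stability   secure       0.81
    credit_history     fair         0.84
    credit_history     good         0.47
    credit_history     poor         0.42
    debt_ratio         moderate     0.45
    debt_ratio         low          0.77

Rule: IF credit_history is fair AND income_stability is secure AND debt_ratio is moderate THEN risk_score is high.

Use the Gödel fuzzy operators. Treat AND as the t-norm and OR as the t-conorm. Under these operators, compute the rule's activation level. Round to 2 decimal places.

firing strength: fair=0.84, secure=0.81, moderate=0.45; AND[min(a, b)] → w = 0.45

0.45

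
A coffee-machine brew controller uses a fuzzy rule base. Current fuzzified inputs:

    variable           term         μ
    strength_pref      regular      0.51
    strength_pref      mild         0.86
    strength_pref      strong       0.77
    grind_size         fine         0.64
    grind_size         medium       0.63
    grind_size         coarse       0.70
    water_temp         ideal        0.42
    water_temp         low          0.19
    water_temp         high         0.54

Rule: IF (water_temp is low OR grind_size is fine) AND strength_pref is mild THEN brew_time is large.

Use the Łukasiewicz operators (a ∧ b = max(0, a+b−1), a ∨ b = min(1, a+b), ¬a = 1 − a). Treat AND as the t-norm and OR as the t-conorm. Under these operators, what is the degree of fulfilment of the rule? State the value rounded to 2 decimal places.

0.69

firing strength: (low=0.19 OR fine=0.64) = 0.83; AND[max(0, a+b−1)] with mild=0.86 → w = 0.69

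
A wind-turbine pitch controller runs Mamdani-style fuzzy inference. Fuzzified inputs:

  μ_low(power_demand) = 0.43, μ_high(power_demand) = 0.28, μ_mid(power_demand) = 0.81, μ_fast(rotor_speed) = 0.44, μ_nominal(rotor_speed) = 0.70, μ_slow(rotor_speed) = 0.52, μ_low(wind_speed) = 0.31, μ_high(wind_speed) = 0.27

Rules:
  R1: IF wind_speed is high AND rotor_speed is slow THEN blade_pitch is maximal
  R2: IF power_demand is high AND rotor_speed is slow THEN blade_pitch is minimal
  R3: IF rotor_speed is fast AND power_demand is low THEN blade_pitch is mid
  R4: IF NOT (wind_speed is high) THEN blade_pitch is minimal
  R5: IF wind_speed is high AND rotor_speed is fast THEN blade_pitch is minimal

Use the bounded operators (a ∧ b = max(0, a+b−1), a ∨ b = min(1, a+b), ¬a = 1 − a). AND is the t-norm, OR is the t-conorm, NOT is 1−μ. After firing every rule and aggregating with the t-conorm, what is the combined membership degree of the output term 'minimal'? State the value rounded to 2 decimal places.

R1: high=0.27, slow=0.52; AND[max(0, a+b−1)] → w = 0.00
R2: high=0.28, slow=0.52; AND[max(0, a+b−1)] → w = 0.00
R3: fast=0.44, low=0.43; AND[max(0, a+b−1)] → w = 0.00
R4: ¬high=1−0.27=0.73 → w = 0.73
R5: high=0.27, fast=0.44; AND[max(0, a+b−1)] → w = 0.00
Rules with consequent 'minimal': {R2, R4, R5} → strengths 0.00, 0.73, 0.00
Aggregate via t-conorm [min(1, a+b)]: 0.73

0.73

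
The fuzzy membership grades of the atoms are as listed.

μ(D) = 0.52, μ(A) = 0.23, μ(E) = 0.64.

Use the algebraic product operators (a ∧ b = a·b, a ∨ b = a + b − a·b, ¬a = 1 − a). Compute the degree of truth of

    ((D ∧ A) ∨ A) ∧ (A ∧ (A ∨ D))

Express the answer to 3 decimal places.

D ∧ A = a·b on (0.5200, 0.2300) = 0.1196
(D ∧ A) ∨ A = a + b − a·b on (0.1196, 0.2300) = 0.3221
A ∨ D = a + b − a·b on (0.2300, 0.5200) = 0.6304
A ∧ (A ∨ D) = a·b on (0.2300, 0.6304) = 0.1450
((D ∧ A) ∨ A) ∧ (A ∧ (A ∨ D)) = a·b on (0.3221, 0.1450) = 0.0467

0.047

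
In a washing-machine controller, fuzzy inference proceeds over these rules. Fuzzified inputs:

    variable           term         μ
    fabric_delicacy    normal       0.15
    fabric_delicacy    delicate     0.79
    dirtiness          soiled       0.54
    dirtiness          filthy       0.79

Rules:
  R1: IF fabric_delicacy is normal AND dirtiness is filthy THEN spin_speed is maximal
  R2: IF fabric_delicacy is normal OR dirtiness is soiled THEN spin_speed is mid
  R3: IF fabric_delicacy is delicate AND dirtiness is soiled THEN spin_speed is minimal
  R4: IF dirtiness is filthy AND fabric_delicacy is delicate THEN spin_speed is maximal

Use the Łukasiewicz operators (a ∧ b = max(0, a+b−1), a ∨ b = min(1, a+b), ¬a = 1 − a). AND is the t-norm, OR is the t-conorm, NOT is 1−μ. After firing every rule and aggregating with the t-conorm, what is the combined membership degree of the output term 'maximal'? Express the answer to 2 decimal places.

0.58

R1: normal=0.15, filthy=0.79; AND[max(0, a+b−1)] → w = 0.00
R2: normal=0.15, soiled=0.54; OR[min(1, a+b)] → w = 0.69
R3: delicate=0.79, soiled=0.54; AND[max(0, a+b−1)] → w = 0.33
R4: filthy=0.79, delicate=0.79; AND[max(0, a+b−1)] → w = 0.58
Rules with consequent 'maximal': {R1, R4} → strengths 0.00, 0.58
Aggregate via t-conorm [min(1, a+b)]: 0.58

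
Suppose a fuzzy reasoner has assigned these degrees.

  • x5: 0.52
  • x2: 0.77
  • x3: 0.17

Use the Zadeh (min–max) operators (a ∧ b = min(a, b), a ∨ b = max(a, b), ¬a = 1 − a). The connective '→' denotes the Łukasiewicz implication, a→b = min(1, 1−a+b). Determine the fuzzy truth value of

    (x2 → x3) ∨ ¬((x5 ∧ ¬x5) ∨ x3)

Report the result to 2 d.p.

0.52

x2 → x3  [Łukasiewicz: min(1, 1−a+b)] with a=0.77, b=0.17 → 0.40
¬x5 = 1 − 0.52 = 0.48
x5 ∧ ¬x5 = min(a, b) on (0.52, 0.48) = 0.48
(x5 ∧ ¬x5) ∨ x3 = max(a, b) on (0.48, 0.17) = 0.48
¬((x5 ∧ ¬x5) ∨ x3) = 1 − 0.48 = 0.52
(x2 → x3) ∨ ¬((x5 ∧ ¬x5) ∨ x3) = max(a, b) on (0.40, 0.52) = 0.52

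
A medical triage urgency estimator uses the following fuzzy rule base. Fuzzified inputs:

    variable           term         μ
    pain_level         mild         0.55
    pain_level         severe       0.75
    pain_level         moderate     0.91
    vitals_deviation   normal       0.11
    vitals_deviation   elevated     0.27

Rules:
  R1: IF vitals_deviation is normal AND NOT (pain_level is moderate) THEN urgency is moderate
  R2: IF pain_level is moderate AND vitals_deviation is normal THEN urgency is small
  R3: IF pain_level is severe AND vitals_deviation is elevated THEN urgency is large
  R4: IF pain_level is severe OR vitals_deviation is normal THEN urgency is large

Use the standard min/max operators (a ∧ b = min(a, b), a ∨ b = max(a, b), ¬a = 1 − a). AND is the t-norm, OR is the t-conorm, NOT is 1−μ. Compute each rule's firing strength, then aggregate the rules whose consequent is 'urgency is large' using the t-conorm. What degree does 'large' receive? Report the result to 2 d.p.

0.75

R1: normal=0.11, ¬moderate=1−0.91=0.09; AND[min(a, b)] → w = 0.09
R2: moderate=0.91, normal=0.11; AND[min(a, b)] → w = 0.11
R3: severe=0.75, elevated=0.27; AND[min(a, b)] → w = 0.27
R4: severe=0.75, normal=0.11; OR[max(a, b)] → w = 0.75
Rules with consequent 'large': {R3, R4} → strengths 0.27, 0.75
Aggregate via t-conorm [max(a, b)]: 0.75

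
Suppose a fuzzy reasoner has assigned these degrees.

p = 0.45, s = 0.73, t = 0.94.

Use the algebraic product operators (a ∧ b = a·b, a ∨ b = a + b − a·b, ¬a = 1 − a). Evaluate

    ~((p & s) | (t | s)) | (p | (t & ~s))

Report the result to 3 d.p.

0.594

p & s = a·b on (0.4500, 0.7300) = 0.3285
t | s = a + b − a·b on (0.9400, 0.7300) = 0.9838
(p & s) | (t | s) = a + b − a·b on (0.3285, 0.9838) = 0.9891
~((p & s) | (t | s)) = 1 − 0.9891 = 0.0109
~s = 1 − 0.7300 = 0.2700
t & ~s = a·b on (0.9400, 0.2700) = 0.2538
p | (t & ~s) = a + b − a·b on (0.4500, 0.2538) = 0.5896
~((p & s) | (t | s)) | (p | (t & ~s)) = a + b − a·b on (0.0109, 0.5896) = 0.5941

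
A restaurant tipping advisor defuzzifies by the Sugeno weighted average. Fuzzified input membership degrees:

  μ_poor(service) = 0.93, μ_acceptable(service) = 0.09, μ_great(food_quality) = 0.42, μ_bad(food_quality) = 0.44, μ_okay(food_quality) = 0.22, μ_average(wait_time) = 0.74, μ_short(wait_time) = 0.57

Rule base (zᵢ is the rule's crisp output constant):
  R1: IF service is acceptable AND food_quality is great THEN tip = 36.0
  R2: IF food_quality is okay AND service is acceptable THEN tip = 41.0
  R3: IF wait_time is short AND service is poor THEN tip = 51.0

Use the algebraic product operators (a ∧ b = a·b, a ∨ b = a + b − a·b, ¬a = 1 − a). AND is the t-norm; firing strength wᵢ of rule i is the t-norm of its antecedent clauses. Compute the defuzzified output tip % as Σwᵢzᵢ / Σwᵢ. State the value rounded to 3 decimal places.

49.698

R1 (z=36.0): acceptable=0.09, great=0.42; AND[a·b] → w = 0.0378
R2 (z=41.0): okay=0.22, acceptable=0.09; AND[a·b] → w = 0.0198
R3 (z=51.0): short=0.57, poor=0.93; AND[a·b] → w = 0.5301
Weighted average = (0.0378·36.0 + 0.0198·41.0 + 0.5301·51.0) / (0.0378 + 0.0198 + 0.5301)
  = 29.2077 / 0.5877 = 49.698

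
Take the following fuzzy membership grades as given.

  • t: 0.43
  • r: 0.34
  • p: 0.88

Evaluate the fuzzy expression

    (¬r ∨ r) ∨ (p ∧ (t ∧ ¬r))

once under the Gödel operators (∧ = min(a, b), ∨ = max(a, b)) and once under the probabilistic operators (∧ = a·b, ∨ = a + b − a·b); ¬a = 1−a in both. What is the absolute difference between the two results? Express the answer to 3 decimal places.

0.172

Under Gödel:
  ¬r = 1 − 0.34 = 0.66
  ¬r ∨ r = max(a, b) on (0.66, 0.34) = 0.66
  ¬r = 1 − 0.34 = 0.66
  t ∧ ¬r = min(a, b) on (0.43, 0.66) = 0.43
  p ∧ (t ∧ ¬r) = min(a, b) on (0.88, 0.43) = 0.43
  (¬r ∨ r) ∨ (p ∧ (t ∧ ¬r)) = max(a, b) on (0.66, 0.43) = 0.66
  → value = 0.6600
Under probabilistic:
  ¬r = 1 − 0.3400 = 0.6600
  ¬r ∨ r = a + b − a·b on (0.6600, 0.3400) = 0.7756
  ¬r = 1 − 0.3400 = 0.6600
  t ∧ ¬r = a·b on (0.4300, 0.6600) = 0.2838
  p ∧ (t ∧ ¬r) = a·b on (0.8800, 0.2838) = 0.2497
  (¬r ∨ r) ∨ (p ∧ (t ∧ ¬r)) = a + b − a·b on (0.7756, 0.2497) = 0.8316
  → value = 0.8316
|0.6600 − 0.8316| = 0.172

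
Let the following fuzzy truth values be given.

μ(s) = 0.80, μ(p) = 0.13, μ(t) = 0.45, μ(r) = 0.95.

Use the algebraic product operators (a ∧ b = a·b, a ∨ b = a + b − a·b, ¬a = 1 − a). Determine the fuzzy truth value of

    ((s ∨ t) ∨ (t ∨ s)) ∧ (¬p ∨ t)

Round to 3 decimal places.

s ∨ t = a + b − a·b on (0.8000, 0.4500) = 0.8900
t ∨ s = a + b − a·b on (0.4500, 0.8000) = 0.8900
(s ∨ t) ∨ (t ∨ s) = a + b − a·b on (0.8900, 0.8900) = 0.9879
¬p = 1 − 0.1300 = 0.8700
¬p ∨ t = a + b − a·b on (0.8700, 0.4500) = 0.9285
((s ∨ t) ∨ (t ∨ s)) ∧ (¬p ∨ t) = a·b on (0.9879, 0.9285) = 0.9173

0.917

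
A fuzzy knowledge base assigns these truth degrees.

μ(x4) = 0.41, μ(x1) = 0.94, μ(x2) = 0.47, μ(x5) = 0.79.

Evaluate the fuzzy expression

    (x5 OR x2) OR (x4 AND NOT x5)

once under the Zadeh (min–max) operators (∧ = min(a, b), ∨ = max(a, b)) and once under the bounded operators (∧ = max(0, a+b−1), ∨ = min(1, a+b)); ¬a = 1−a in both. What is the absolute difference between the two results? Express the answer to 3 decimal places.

Under Zadeh (min–max):
  x5 OR x2 = max(a, b) on (0.79, 0.47) = 0.79
  NOT x5 = 1 − 0.79 = 0.21
  x4 AND NOT x5 = min(a, b) on (0.41, 0.21) = 0.21
  (x5 OR x2) OR (x4 AND NOT x5) = max(a, b) on (0.79, 0.21) = 0.79
  → value = 0.7900
Under bounded:
  x5 OR x2 = min(1, a+b) on (0.79, 0.47) = 1.00
  NOT x5 = 1 − 0.79 = 0.21
  x4 AND NOT x5 = max(0, a+b−1) on (0.41, 0.21) = 0.00
  (x5 OR x2) OR (x4 AND NOT x5) = min(1, a+b) on (1.00, 0.00) = 1.00
  → value = 1.0000
|0.7900 − 1.0000| = 0.210

0.210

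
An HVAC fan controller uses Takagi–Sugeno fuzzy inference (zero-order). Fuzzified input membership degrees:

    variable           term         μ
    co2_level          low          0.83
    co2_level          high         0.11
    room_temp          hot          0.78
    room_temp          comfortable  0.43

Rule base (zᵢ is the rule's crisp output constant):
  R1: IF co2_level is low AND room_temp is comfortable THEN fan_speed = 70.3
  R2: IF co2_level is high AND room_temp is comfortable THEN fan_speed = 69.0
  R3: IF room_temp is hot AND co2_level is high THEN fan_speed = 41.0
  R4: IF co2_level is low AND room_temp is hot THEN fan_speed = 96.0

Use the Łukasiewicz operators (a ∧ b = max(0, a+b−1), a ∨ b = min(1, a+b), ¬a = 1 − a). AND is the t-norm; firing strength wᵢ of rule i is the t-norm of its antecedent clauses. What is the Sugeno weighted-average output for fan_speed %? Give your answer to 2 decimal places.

88.32

R1 (z=70.3): low=0.83, comfortable=0.43; AND[max(0, a+b−1)] → w = 0.26
R2 (z=69.0): high=0.11, comfortable=0.43; AND[max(0, a+b−1)] → w = 0.00
R3 (z=41.0): hot=0.78, high=0.11; AND[max(0, a+b−1)] → w = 0.00
R4 (z=96.0): low=0.83, hot=0.78; AND[max(0, a+b−1)] → w = 0.61
Weighted average = (0.26·70.3 + 0.00·69.0 + 0.00·41.0 + 0.61·96.0) / (0.26 + 0.00 + 0.00 + 0.61)
  = 76.8380 / 0.8700 = 88.32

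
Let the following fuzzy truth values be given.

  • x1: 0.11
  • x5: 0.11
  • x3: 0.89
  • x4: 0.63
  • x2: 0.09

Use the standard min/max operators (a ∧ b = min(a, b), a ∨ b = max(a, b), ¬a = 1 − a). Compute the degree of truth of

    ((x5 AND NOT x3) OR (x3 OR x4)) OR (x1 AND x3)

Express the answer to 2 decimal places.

0.89

NOT x3 = 1 − 0.89 = 0.11
x5 AND NOT x3 = min(a, b) on (0.11, 0.11) = 0.11
x3 OR x4 = max(a, b) on (0.89, 0.63) = 0.89
(x5 AND NOT x3) OR (x3 OR x4) = max(a, b) on (0.11, 0.89) = 0.89
x1 AND x3 = min(a, b) on (0.11, 0.89) = 0.11
((x5 AND NOT x3) OR (x3 OR x4)) OR (x1 AND x3) = max(a, b) on (0.89, 0.11) = 0.89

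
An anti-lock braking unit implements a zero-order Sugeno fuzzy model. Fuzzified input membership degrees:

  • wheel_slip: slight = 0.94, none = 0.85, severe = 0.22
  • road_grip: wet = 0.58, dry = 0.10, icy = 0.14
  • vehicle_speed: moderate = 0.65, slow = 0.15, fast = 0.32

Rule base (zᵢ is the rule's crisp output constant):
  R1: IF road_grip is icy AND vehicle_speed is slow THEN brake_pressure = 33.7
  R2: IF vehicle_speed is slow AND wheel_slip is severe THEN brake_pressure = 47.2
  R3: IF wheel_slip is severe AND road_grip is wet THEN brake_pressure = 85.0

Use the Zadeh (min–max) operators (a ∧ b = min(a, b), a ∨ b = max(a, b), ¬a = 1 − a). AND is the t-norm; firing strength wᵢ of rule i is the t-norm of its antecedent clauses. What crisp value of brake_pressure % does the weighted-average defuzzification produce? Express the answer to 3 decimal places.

59.800

R1 (z=33.7): icy=0.14, slow=0.15; AND[min(a, b)] → w = 0.14
R2 (z=47.2): slow=0.15, severe=0.22; AND[min(a, b)] → w = 0.15
R3 (z=85.0): severe=0.22, wet=0.58; AND[min(a, b)] → w = 0.22
Weighted average = (0.14·33.7 + 0.15·47.2 + 0.22·85.0) / (0.14 + 0.15 + 0.22)
  = 30.4980 / 0.5100 = 59.800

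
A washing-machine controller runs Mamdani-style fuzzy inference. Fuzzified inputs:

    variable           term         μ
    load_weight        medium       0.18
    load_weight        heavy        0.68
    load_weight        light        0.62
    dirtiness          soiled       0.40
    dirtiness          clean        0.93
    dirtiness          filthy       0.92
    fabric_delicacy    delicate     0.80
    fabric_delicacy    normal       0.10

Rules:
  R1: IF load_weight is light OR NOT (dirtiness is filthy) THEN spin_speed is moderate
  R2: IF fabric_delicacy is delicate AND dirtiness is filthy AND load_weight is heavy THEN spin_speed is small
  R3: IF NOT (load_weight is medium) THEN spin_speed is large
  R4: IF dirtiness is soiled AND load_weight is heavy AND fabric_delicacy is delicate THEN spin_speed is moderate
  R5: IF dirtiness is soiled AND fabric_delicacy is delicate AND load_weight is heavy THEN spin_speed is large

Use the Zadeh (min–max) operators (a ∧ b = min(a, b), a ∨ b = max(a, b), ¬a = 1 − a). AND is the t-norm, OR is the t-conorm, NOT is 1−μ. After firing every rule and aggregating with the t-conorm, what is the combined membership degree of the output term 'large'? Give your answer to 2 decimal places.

0.82

R1: light=0.62, ¬filthy=1−0.92=0.08; OR[max(a, b)] → w = 0.62
R2: delicate=0.80, filthy=0.92, heavy=0.68; AND[min(a, b)] → w = 0.68
R3: ¬medium=1−0.18=0.82 → w = 0.82
R4: soiled=0.40, heavy=0.68, delicate=0.80; AND[min(a, b)] → w = 0.40
R5: soiled=0.40, delicate=0.80, heavy=0.68; AND[min(a, b)] → w = 0.40
Rules with consequent 'large': {R3, R5} → strengths 0.82, 0.40
Aggregate via t-conorm [max(a, b)]: 0.82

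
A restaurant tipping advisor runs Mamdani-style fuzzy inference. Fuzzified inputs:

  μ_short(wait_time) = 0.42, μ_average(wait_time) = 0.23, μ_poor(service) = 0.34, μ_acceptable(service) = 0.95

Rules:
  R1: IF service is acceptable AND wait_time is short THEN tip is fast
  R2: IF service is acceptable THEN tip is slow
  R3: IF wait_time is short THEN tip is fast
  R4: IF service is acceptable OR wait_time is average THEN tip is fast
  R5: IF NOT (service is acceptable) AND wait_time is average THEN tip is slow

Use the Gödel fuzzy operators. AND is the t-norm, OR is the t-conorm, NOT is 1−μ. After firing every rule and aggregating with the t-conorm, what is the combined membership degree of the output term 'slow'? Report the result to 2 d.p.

0.95

R1: acceptable=0.95, short=0.42; AND[min(a, b)] → w = 0.42
R2: acceptable=0.95 → w = 0.95
R3: short=0.42 → w = 0.42
R4: acceptable=0.95, average=0.23; OR[max(a, b)] → w = 0.95
R5: ¬acceptable=1−0.95=0.05, average=0.23; AND[min(a, b)] → w = 0.05
Rules with consequent 'slow': {R2, R5} → strengths 0.95, 0.05
Aggregate via t-conorm [max(a, b)]: 0.95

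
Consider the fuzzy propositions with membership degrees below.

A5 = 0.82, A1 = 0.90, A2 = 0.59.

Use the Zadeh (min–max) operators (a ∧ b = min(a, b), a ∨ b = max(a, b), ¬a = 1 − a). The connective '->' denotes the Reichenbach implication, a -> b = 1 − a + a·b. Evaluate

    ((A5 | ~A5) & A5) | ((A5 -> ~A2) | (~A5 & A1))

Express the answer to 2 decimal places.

~A5 = 1 − 0.82 = 0.18
A5 | ~A5 = max(a, b) on (0.82, 0.18) = 0.82
(A5 | ~A5) & A5 = min(a, b) on (0.82, 0.82) = 0.82
~A2 = 1 − 0.59 = 0.41
A5 -> ~A2  [Reichenbach: 1 − a + a·b] with a=0.82, b=0.41 → 0.52
~A5 = 1 − 0.82 = 0.18
~A5 & A1 = min(a, b) on (0.18, 0.90) = 0.18
(A5 -> ~A2) | (~A5 & A1) = max(a, b) on (0.52, 0.18) = 0.52
((A5 | ~A5) & A5) | ((A5 -> ~A2) | (~A5 & A1)) = max(a, b) on (0.82, 0.52) = 0.82

0.82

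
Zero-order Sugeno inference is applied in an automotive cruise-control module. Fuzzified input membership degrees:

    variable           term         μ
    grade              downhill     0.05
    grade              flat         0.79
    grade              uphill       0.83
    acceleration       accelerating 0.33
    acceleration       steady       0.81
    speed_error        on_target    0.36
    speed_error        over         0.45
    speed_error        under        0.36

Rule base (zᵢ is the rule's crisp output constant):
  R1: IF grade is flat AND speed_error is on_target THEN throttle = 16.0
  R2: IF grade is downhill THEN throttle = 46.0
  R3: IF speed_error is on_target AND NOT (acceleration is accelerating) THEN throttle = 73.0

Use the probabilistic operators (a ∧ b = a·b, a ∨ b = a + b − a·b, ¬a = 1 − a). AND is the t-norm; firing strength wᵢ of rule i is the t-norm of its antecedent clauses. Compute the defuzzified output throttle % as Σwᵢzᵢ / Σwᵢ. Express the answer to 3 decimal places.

42.491

R1 (z=16.0): flat=0.79, on_target=0.36; AND[a·b] → w = 0.2844
R2 (z=46.0): downhill=0.05 → w = 0.0500
R3 (z=73.0): on_target=0.36, ¬accelerating=1−0.33=0.67; AND[a·b] → w = 0.2412
Weighted average = (0.2844·16.0 + 0.0500·46.0 + 0.2412·73.0) / (0.2844 + 0.0500 + 0.2412)
  = 24.4580 / 0.5756 = 42.491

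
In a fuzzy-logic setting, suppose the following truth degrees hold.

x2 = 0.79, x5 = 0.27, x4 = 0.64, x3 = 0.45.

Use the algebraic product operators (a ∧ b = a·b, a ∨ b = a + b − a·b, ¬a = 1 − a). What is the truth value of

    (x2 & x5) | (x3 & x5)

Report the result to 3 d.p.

0.309

x2 & x5 = a·b on (0.7900, 0.2700) = 0.2133
x3 & x5 = a·b on (0.4500, 0.2700) = 0.1215
(x2 & x5) | (x3 & x5) = a + b − a·b on (0.2133, 0.1215) = 0.3089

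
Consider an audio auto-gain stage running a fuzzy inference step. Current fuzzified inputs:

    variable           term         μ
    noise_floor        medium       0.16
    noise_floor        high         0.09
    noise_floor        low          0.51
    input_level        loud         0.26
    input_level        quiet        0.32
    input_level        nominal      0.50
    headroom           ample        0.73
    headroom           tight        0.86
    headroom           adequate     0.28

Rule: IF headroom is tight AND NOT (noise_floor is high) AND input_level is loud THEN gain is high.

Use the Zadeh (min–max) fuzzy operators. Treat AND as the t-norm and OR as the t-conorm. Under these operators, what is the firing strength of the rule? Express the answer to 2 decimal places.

firing strength: tight=0.86, ¬high=1−0.09=0.91, loud=0.26; AND[min(a, b)] → w = 0.26

0.26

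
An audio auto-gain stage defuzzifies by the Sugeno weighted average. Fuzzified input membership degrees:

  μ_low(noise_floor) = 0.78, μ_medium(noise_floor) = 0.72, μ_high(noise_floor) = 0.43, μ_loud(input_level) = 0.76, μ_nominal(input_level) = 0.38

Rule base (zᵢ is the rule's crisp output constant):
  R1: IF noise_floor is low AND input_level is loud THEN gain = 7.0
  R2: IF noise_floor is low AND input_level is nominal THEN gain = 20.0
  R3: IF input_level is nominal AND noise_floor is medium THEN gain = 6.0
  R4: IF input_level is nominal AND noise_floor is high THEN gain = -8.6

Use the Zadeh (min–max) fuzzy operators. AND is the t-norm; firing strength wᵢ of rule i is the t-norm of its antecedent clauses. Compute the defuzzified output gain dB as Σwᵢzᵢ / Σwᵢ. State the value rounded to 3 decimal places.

6.280

R1 (z=7.0): low=0.78, loud=0.76; AND[min(a, b)] → w = 0.76
R2 (z=20.0): low=0.78, nominal=0.38; AND[min(a, b)] → w = 0.38
R3 (z=6.0): nominal=0.38, medium=0.72; AND[min(a, b)] → w = 0.38
R4 (z=-8.6): nominal=0.38, high=0.43; AND[min(a, b)] → w = 0.38
Weighted average = (0.76·7.0 + 0.38·20.0 + 0.38·6.0 + 0.38·-8.6) / (0.76 + 0.38 + 0.38 + 0.38)
  = 11.9320 / 1.9000 = 6.280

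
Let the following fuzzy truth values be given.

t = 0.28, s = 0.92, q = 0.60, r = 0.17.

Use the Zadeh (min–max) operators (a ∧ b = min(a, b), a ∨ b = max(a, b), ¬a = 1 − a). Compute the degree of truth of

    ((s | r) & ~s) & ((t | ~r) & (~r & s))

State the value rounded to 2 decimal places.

s | r = max(a, b) on (0.92, 0.17) = 0.92
~s = 1 − 0.92 = 0.08
(s | r) & ~s = min(a, b) on (0.92, 0.08) = 0.08
~r = 1 − 0.17 = 0.83
t | ~r = max(a, b) on (0.28, 0.83) = 0.83
~r = 1 − 0.17 = 0.83
~r & s = min(a, b) on (0.83, 0.92) = 0.83
(t | ~r) & (~r & s) = min(a, b) on (0.83, 0.83) = 0.83
((s | r) & ~s) & ((t | ~r) & (~r & s)) = min(a, b) on (0.08, 0.83) = 0.08

0.08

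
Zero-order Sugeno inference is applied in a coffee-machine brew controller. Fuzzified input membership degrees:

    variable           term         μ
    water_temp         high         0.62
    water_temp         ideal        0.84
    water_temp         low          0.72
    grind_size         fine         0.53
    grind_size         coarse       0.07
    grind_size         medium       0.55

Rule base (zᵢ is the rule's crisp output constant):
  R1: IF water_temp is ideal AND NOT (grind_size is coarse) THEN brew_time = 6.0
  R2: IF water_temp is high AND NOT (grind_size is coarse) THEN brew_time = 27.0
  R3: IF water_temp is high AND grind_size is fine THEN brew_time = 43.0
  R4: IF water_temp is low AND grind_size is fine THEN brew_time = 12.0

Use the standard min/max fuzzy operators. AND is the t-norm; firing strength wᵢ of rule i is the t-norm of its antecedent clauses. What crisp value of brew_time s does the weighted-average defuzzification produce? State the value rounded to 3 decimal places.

R1 (z=6.0): ideal=0.84, ¬coarse=1−0.07=0.93; AND[min(a, b)] → w = 0.84
R2 (z=27.0): high=0.62, ¬coarse=1−0.07=0.93; AND[min(a, b)] → w = 0.62
R3 (z=43.0): high=0.62, fine=0.53; AND[min(a, b)] → w = 0.53
R4 (z=12.0): low=0.72, fine=0.53; AND[min(a, b)] → w = 0.53
Weighted average = (0.84·6.0 + 0.62·27.0 + 0.53·43.0 + 0.53·12.0) / (0.84 + 0.62 + 0.53 + 0.53)
  = 50.9300 / 2.5200 = 20.210

20.210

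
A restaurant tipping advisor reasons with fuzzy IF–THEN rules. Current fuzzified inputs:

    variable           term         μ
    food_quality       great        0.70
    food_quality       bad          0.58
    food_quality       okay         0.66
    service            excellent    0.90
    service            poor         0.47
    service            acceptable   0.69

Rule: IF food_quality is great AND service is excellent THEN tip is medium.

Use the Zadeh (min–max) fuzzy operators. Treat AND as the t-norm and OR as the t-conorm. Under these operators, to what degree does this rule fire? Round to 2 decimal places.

0.70

firing strength: great=0.70, excellent=0.90; AND[min(a, b)] → w = 0.70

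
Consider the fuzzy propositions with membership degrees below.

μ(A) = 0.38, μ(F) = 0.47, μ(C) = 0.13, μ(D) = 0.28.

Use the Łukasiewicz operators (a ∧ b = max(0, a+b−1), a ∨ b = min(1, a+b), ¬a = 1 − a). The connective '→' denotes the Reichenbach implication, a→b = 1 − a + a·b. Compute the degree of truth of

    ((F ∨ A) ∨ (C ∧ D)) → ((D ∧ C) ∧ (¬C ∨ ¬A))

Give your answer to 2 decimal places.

F ∨ A = min(1, a+b) on (0.47, 0.38) = 0.85
C ∧ D = max(0, a+b−1) on (0.13, 0.28) = 0.00
(F ∨ A) ∨ (C ∧ D) = min(1, a+b) on (0.85, 0.00) = 0.85
D ∧ C = max(0, a+b−1) on (0.28, 0.13) = 0.00
¬C = 1 − 0.13 = 0.87
¬A = 1 − 0.38 = 0.62
¬C ∨ ¬A = min(1, a+b) on (0.87, 0.62) = 1.00
(D ∧ C) ∧ (¬C ∨ ¬A) = max(0, a+b−1) on (0.00, 1.00) = 0.00
((F ∨ A) ∨ (C ∧ D)) → ((D ∧ C) ∧ (¬C ∨ ¬A))  [Reichenbach: 1 − a + a·b] with a=0.85, b=0.00 → 0.15

0.15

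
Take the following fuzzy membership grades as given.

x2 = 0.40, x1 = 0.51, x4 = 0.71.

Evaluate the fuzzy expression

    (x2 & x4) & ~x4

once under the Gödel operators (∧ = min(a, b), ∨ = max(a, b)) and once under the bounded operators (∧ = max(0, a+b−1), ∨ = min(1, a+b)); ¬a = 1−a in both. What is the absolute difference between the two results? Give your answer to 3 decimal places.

0.290

Under Gödel:
  x2 & x4 = min(a, b) on (0.40, 0.71) = 0.40
  ~x4 = 1 − 0.71 = 0.29
  (x2 & x4) & ~x4 = min(a, b) on (0.40, 0.29) = 0.29
  → value = 0.2900
Under bounded:
  x2 & x4 = max(0, a+b−1) on (0.40, 0.71) = 0.11
  ~x4 = 1 − 0.71 = 0.29
  (x2 & x4) & ~x4 = max(0, a+b−1) on (0.11, 0.29) = 0.00
  → value = 0.0000
|0.2900 − 0.0000| = 0.290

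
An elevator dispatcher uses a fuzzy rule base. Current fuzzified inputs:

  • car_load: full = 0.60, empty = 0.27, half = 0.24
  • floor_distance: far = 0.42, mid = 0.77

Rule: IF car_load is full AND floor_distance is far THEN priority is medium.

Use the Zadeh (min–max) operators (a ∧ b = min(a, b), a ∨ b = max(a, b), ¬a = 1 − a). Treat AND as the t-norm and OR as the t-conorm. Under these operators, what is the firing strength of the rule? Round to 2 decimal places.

firing strength: full=0.60, far=0.42; AND[min(a, b)] → w = 0.42

0.42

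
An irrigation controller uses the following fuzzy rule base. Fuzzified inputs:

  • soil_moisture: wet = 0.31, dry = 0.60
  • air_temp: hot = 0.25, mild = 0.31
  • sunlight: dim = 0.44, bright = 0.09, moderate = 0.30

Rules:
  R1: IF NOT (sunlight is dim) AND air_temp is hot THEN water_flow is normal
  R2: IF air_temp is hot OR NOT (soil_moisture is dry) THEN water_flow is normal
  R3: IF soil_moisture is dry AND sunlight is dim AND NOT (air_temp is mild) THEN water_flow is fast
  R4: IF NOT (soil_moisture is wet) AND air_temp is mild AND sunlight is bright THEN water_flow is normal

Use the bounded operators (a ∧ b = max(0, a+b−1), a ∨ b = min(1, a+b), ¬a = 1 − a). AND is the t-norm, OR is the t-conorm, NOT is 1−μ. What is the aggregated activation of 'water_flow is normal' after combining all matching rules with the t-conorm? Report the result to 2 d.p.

R1: ¬dim=1−0.44=0.56, hot=0.25; AND[max(0, a+b−1)] → w = 0.00
R2: hot=0.25, ¬dry=1−0.60=0.40; OR[min(1, a+b)] → w = 0.65
R3: dry=0.60, dim=0.44, ¬mild=1−0.31=0.69; AND[max(0, a+b−1)] → w = 0.00
R4: ¬wet=1−0.31=0.69, mild=0.31, bright=0.09; AND[max(0, a+b−1)] → w = 0.00
Rules with consequent 'normal': {R1, R2, R4} → strengths 0.00, 0.65, 0.00
Aggregate via t-conorm [min(1, a+b)]: 0.65

0.65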